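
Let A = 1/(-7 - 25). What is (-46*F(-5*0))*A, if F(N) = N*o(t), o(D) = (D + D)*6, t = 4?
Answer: 0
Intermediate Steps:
o(D) = 12*D (o(D) = (2*D)*6 = 12*D)
A = -1/32 (A = 1/(-32) = -1/32 ≈ -0.031250)
F(N) = 48*N (F(N) = N*(12*4) = N*48 = 48*N)
(-46*F(-5*0))*A = -2208*(-5*0)*(-1/32) = -2208*0*(-1/32) = -46*0*(-1/32) = 0*(-1/32) = 0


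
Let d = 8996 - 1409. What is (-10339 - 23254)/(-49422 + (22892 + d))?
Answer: 33593/18943 ≈ 1.7734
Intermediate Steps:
d = 7587
(-10339 - 23254)/(-49422 + (22892 + d)) = (-10339 - 23254)/(-49422 + (22892 + 7587)) = -33593/(-49422 + 30479) = -33593/(-18943) = -33593*(-1/18943) = 33593/18943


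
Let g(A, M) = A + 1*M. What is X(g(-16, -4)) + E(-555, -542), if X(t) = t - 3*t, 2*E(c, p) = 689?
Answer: 769/2 ≈ 384.50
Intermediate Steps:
E(c, p) = 689/2 (E(c, p) = (1/2)*689 = 689/2)
g(A, M) = A + M
X(t) = -2*t
X(g(-16, -4)) + E(-555, -542) = -2*(-16 - 4) + 689/2 = -2*(-20) + 689/2 = 40 + 689/2 = 769/2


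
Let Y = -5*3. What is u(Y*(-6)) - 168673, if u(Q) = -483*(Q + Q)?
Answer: -255613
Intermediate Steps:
Y = -15
u(Q) = -966*Q
u(Y*(-6)) - 168673 = -(-14490)*(-6) - 168673 = -966*90 - 168673 = -86940 - 168673 = -255613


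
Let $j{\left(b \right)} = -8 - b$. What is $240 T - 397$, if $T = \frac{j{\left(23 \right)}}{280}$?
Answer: $- \frac{2965}{7} \approx -423.57$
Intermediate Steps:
$T = - \frac{31}{280}$ ($T = \frac{-8 - 23}{280} = \left(-8 - 23\right) \frac{1}{280} = \left(-31\right) \frac{1}{280} = - \frac{31}{280} \approx -0.11071$)
$240 T - 397 = 240 \left(- \frac{31}{280}\right) - 397 = - \frac{186}{7} - 397 = - \frac{2965}{7}$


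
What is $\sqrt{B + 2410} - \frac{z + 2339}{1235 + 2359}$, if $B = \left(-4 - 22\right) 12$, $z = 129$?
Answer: $- \frac{1234}{1797} + \sqrt{2098} \approx 45.117$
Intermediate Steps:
$B = -312$ ($B = \left(-26\right) 12 = -312$)
$\sqrt{B + 2410} - \frac{z + 2339}{1235 + 2359} = \sqrt{-312 + 2410} - \frac{129 + 2339}{1235 + 2359} = \sqrt{2098} - \frac{2468}{3594} = \sqrt{2098} - 2468 \cdot \frac{1}{3594} = \sqrt{2098} - \frac{1234}{1797} = - \frac{1234}{1797} + \sqrt{2098}$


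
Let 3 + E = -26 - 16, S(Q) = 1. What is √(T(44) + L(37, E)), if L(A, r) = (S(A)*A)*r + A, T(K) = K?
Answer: 12*I*√11 ≈ 39.799*I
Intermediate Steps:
E = -45 (E = -3 + (-26 - 16) = -3 - 42 = -45)
L(A, r) = A + A*r (L(A, r) = (1*A)*r + A = A*r + A = A + A*r)
√(T(44) + L(37, E)) = √(44 + 37*(1 - 45)) = √(44 + 37*(-44)) = √(44 - 1628) = √(-1584) = 12*I*√11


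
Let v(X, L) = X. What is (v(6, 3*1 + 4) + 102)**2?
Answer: 11664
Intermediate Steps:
(v(6, 3*1 + 4) + 102)**2 = (6 + 102)**2 = 108**2 = 11664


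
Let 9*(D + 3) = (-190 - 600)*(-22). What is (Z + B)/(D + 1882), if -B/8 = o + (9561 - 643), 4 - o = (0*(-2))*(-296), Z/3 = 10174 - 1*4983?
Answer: -502227/34291 ≈ -14.646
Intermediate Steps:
Z = 15573 (Z = 3*(10174 - 1*4983) = 3*(10174 - 4983) = 3*5191 = 15573)
o = 4 (o = 4 - 0*(-2)*(-296) = 4 - 0*(-296) = 4 - 1*0 = 4 + 0 = 4)
D = 17353/9 (D = -3 + ((-190 - 600)*(-22))/9 = -3 + (-790*(-22))/9 = -3 + (⅑)*17380 = -3 + 17380/9 = 17353/9 ≈ 1928.1)
B = -71376 (B = -8*(4 + (9561 - 643)) = -8*(4 + 8918) = -8*8922 = -71376)
(Z + B)/(D + 1882) = (15573 - 71376)/(17353/9 + 1882) = -55803/34291/9 = -55803*9/34291 = -502227/34291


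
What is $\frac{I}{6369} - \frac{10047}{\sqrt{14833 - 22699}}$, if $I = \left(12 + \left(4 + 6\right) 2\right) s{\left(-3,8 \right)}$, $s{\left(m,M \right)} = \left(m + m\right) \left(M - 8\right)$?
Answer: $\frac{3349 i \sqrt{874}}{874} \approx 113.28 i$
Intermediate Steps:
$s{\left(m,M \right)} = 2 m \left(-8 + M\right)$
$I = 0$ ($I = \left(12 + \left(4 + 6\right) 2\right) 2 \left(-3\right) \left(-8 + 8\right) = \left(12 + 10 \cdot 2\right) 2 \left(-3\right) 0 = \left(12 + 20\right) 0 = 32 \cdot 0 = 0$)
$\frac{I}{6369} - \frac{10047}{\sqrt{14833 - 22699}} = \frac{0}{6369} - \frac{10047}{\sqrt{14833 - 22699}} = 0 \cdot \frac{1}{6369} - \frac{10047}{\sqrt{-7866}} = 0 - \frac{10047}{3 i \sqrt{874}} = 0 - 10047 \left(- \frac{i \sqrt{874}}{2622}\right) = 0 + \frac{3349 i \sqrt{874}}{874} = \frac{3349 i \sqrt{874}}{874}$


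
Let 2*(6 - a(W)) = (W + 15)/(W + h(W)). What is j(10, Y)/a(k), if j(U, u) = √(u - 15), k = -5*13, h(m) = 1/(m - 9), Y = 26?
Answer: 4811*√11/27016 ≈ 0.59062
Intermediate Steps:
h(m) = 1/(-9 + m)
k = -65
a(W) = 6 - (15 + W)/(2*(W + 1/(-9 + W))) (a(W) = 6 - (W + 15)/(2*(W + 1/(-9 + W))) = 6 - (15 + W)/(2*(W + 1/(-9 + W))))
j(U, u) = √(-15 + u)
j(10, Y)/a(k) = √(-15 + 26)/(((12 + (-15 + 11*(-65))*(-9 - 65))/(2*(1 - 65*(-9 - 65))))) = √11/(((12 + (-15 - 715)*(-74))/(2*(1 - 65*(-74))))) = √11/(((12 - 730*(-74))/(2*(1 + 4810)))) = √11/(((½)*(12 + 54020)/4811)) = √11/(((½)*(1/4811)*54032)) = √11/(27016/4811) = √11*(4811/27016) = 4811*√11/27016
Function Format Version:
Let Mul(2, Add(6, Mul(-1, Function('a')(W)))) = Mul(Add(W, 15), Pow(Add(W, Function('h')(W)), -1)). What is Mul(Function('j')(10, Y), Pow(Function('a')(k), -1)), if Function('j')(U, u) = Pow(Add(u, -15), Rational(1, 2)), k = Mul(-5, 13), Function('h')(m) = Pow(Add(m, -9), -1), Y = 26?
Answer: Mul(Rational(4811, 27016), Pow(11, Rational(1, 2))) ≈ 0.59062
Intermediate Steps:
Function('h')(m) = Pow(Add(-9, m), -1)
k = -65
Function('a')(W) = Add(6, Mul(Rational(-1, 2), Pow(Add(W, Pow(Add(-9, W), -1)), -1), Add(15, W))) (Function('a')(W) = Add(6, Mul(Rational(-1, 2), Mul(Add(W, 15), Pow(Add(W, Pow(Add(-9, W), -1)), -1)))) = Add(6, Mul(Rational(-1, 2), Mul(Add(15, W), Pow(Add(W, Pow(Add(-9, W), -1)), -1)))) = Add(6, Mul(Rational(-1, 2), Mul(Pow(Add(W, Pow(Add(-9, W), -1)), -1), Add(15, W)))) = Add(6, Mul(Rational(-1, 2), Pow(Add(W, Pow(Add(-9, W), -1)), -1), Add(15, W))))
Function('j')(U, u) = Pow(Add(-15, u), Rational(1, 2))
Mul(Function('j')(10, Y), Pow(Function('a')(k), -1)) = Mul(Pow(Add(-15, 26), Rational(1, 2)), Pow(Mul(Rational(1, 2), Pow(Add(1, Mul(-65, Add(-9, -65))), -1), Add(12, Mul(Add(-15, Mul(11, -65)), Add(-9, -65)))), -1)) = Mul(Pow(11, Rational(1, 2)), Pow(Mul(Rational(1, 2), Pow(Add(1, Mul(-65, -74)), -1), Add(12, Mul(Add(-15, -715), -74))), -1)) = Mul(Pow(11, Rational(1, 2)), Pow(Mul(Rational(1, 2), Pow(Add(1, 4810), -1), Add(12, Mul(-730, -74))), -1)) = Mul(Pow(11, Rational(1, 2)), Pow(Mul(Rational(1, 2), Pow(4811, -1), Add(12, 54020)), -1)) = Mul(Pow(11, Rational(1, 2)), Pow(Mul(Rational(1, 2), Rational(1, 4811), 54032), -1)) = Mul(Pow(11, Rational(1, 2)), Pow(Rational(27016, 4811), -1)) = Mul(Pow(11, Rational(1, 2)), Rational(4811, 27016)) = Mul(Rational(4811, 27016), Pow(11, Rational(1, 2)))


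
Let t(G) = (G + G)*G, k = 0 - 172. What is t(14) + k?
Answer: 220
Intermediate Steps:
k = -172
t(G) = 2*G**2 (t(G) = (2*G)*G = 2*G**2)
t(14) + k = 2*14**2 - 172 = 2*196 - 172 = 392 - 172 = 220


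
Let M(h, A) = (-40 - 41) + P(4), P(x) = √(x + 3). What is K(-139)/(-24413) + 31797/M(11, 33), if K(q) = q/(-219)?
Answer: -13770079906985/35040613638 - 31797*√7/6554 ≈ -405.81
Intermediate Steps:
P(x) = √(3 + x)
M(h, A) = -81 + √7 (M(h, A) = (-40 - 41) + √(3 + 4) = -81 + √7)
K(q) = -q/219 (K(q) = q*(-1/219) = -q/219)
K(-139)/(-24413) + 31797/M(11, 33) = -1/219*(-139)/(-24413) + 31797/(-81 + √7) = (139/219)*(-1/24413) + 31797/(-81 + √7) = -139/5346447 + 31797/(-81 + √7)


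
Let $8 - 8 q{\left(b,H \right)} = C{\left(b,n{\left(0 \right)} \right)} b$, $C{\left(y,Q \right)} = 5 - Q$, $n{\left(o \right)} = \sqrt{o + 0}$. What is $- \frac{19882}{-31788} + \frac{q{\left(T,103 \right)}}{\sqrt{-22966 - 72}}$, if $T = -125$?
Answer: $\frac{9941}{15894} - \frac{633 i \sqrt{23038}}{184304} \approx 0.62546 - 0.5213 i$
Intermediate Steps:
$n{\left(o \right)} = \sqrt{o}$
$q{\left(b,H \right)} = 1 - \frac{5 b}{8}$ ($q{\left(b,H \right)} = 1 - \frac{\left(5 - \sqrt{0}\right) b}{8} = 1 - \frac{\left(5 - 0\right) b}{8} = 1 - \frac{\left(5 + 0\right) b}{8} = 1 - \frac{5 b}{8}$)
$- \frac{19882}{-31788} + \frac{q{\left(T,103 \right)}}{\sqrt{-22966 - 72}} = - \frac{19882}{-31788} + \frac{1 - - \frac{625}{8}}{\sqrt{-22966 - 72}} = \left(-19882\right) \left(- \frac{1}{31788}\right) + \frac{1 + \frac{625}{8}}{\sqrt{-23038}} = \frac{9941}{15894} + \frac{633}{8 i \sqrt{23038}} = \frac{9941}{15894} + \frac{633 \left(- \frac{i \sqrt{23038}}{23038}\right)}{8} = \frac{9941}{15894} - \frac{633 i \sqrt{23038}}{184304}$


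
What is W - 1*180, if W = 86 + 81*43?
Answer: 3389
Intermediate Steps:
W = 3569 (W = 86 + 3483 = 3569)
W - 1*180 = 3569 - 1*180 = 3569 - 180 = 3389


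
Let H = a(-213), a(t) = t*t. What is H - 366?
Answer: 45003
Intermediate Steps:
a(t) = t²
H = 45369 (H = (-213)² = 45369)
H - 366 = 45369 - 366 = 45003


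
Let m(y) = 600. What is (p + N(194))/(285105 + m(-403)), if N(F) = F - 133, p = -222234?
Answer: -31739/40815 ≈ -0.77763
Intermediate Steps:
N(F) = -133 + F
(p + N(194))/(285105 + m(-403)) = (-222234 + (-133 + 194))/(285105 + 600) = (-222234 + 61)/285705 = -222173*1/285705 = -31739/40815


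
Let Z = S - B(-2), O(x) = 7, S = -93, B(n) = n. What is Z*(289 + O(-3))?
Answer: -26936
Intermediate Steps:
Z = -91 (Z = -93 - 1*(-2) = -93 + 2 = -91)
Z*(289 + O(-3)) = -91*(289 + 7) = -91*296 = -26936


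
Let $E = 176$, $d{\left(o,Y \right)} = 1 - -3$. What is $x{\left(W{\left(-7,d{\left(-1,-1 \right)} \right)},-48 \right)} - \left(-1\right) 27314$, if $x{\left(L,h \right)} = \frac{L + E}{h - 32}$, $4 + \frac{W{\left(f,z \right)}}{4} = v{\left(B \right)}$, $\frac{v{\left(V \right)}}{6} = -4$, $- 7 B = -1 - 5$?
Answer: $\frac{136566}{5} \approx 27313.0$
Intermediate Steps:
$d{\left(o,Y \right)} = 4$ ($d{\left(o,Y \right)} = 1 + 3 = 4$)
$B = \frac{6}{7}$ ($B = - \frac{-1 - 5}{7} = \left(- \frac{1}{7}\right) \left(-6\right) = \frac{6}{7} \approx 0.85714$)
$v{\left(V \right)} = -24$ ($v{\left(V \right)} = 6 \left(-4\right) = -24$)
$W{\left(f,z \right)} = -112$ ($W{\left(f,z \right)} = -16 + 4 \left(-24\right) = -16 - 96 = -112$)
$x{\left(L,h \right)} = \frac{176 + L}{-32 + h}$ ($x{\left(L,h \right)} = \frac{L + 176}{h - 32} = \frac{176 + L}{-32 + h}$)
$x{\left(W{\left(-7,d{\left(-1,-1 \right)} \right)},-48 \right)} - \left(-1\right) 27314 = \frac{176 - 112}{-32 - 48} - \left(-1\right) 27314 = \frac{1}{-80} \cdot 64 - -27314 = \left(- \frac{1}{80}\right) 64 + 27314 = - \frac{4}{5} + 27314 = \frac{136566}{5}$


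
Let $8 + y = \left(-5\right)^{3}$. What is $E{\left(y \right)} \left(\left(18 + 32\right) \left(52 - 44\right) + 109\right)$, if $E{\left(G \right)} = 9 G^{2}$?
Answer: $81033309$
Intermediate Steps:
$y = -133$ ($y = -8 + \left(-5\right)^{3} = -8 - 125 = -133$)
$E{\left(y \right)} \left(\left(18 + 32\right) \left(52 - 44\right) + 109\right) = 9 \left(-133\right)^{2} \left(\left(18 + 32\right) \left(52 - 44\right) + 109\right) = 9 \cdot 17689 \left(50 \cdot 8 + 109\right) = 159201 \left(400 + 109\right) = 159201 \cdot 509 = 81033309$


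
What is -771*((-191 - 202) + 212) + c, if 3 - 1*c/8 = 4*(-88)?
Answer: 142391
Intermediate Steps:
c = 2840 (c = 24 - 32*(-88) = 24 - 8*(-352) = 24 + 2816 = 2840)
-771*((-191 - 202) + 212) + c = -771*((-191 - 202) + 212) + 2840 = -771*(-393 + 212) + 2840 = -771*(-181) + 2840 = 139551 + 2840 = 142391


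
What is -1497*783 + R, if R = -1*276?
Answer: -1172427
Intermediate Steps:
R = -276
-1497*783 + R = -1497*783 - 276 = -1172151 - 276 = -1172427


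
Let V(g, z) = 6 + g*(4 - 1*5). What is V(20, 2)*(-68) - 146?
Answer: 806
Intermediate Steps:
V(g, z) = 6 - g (V(g, z) = 6 + g*(4 - 5) = 6 + g*(-1) = 6 - g)
V(20, 2)*(-68) - 146 = (6 - 1*20)*(-68) - 146 = (6 - 20)*(-68) - 146 = -14*(-68) - 146 = 952 - 146 = 806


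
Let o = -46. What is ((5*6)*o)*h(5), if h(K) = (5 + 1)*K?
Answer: -41400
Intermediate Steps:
h(K) = 6*K
((5*6)*o)*h(5) = ((5*6)*(-46))*(6*5) = (30*(-46))*30 = -1380*30 = -41400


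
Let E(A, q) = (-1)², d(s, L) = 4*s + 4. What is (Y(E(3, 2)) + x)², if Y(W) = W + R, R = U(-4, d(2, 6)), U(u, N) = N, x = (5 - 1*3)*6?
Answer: 625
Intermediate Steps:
d(s, L) = 4 + 4*s
E(A, q) = 1
x = 12 (x = (5 - 3)*6 = 2*6 = 12)
R = 12 (R = 4 + 4*2 = 4 + 8 = 12)
Y(W) = 12 + W (Y(W) = W + 12 = 12 + W)
(Y(E(3, 2)) + x)² = ((12 + 1) + 12)² = (13 + 12)² = 25² = 625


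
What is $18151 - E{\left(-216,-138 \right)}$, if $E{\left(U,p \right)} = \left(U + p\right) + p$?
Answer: $18643$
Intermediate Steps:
$E{\left(U,p \right)} = U + 2 p$
$18151 - E{\left(-216,-138 \right)} = 18151 - \left(-216 + 2 \left(-138\right)\right) = 18151 - \left(-216 - 276\right) = 18151 - -492 = 18151 + 492 = 18643$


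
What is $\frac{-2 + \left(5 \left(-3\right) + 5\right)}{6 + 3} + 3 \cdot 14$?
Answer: $\frac{122}{3} \approx 40.667$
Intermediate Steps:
$\frac{-2 + \left(5 \left(-3\right) + 5\right)}{6 + 3} + 3 \cdot 14 = \frac{-2 + \left(-15 + 5\right)}{9} + 42 = \left(-2 - 10\right) \frac{1}{9} + 42 = \left(-12\right) \frac{1}{9} + 42 = - \frac{4}{3} + 42 = \frac{122}{3}$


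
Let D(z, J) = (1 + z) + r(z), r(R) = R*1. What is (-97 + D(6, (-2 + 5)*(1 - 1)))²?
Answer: 7056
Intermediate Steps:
r(R) = R
D(z, J) = 1 + 2*z (D(z, J) = (1 + z) + z = 1 + 2*z)
(-97 + D(6, (-2 + 5)*(1 - 1)))² = (-97 + (1 + 2*6))² = (-97 + (1 + 12))² = (-97 + 13)² = (-84)² = 7056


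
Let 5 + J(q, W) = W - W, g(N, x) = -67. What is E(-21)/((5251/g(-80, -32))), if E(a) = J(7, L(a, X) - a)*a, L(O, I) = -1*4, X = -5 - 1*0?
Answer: -7035/5251 ≈ -1.3397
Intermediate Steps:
X = -5 (X = -5 + 0 = -5)
L(O, I) = -4
J(q, W) = -5 (J(q, W) = -5 + (W - W) = -5 + 0 = -5)
E(a) = -5*a
E(-21)/((5251/g(-80, -32))) = (-5*(-21))/((5251/(-67))) = 105/((5251*(-1/67))) = 105/(-5251/67) = 105*(-67/5251) = -7035/5251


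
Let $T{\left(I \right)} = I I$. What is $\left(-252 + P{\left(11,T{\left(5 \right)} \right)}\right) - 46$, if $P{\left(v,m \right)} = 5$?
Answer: $-293$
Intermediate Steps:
$T{\left(I \right)} = I^{2}$
$\left(-252 + P{\left(11,T{\left(5 \right)} \right)}\right) - 46 = \left(-252 + 5\right) - 46 = -247 - 46 = -293$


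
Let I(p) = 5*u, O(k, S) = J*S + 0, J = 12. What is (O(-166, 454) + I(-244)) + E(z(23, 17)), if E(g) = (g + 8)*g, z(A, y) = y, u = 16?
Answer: 5953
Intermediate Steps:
O(k, S) = 12*S (O(k, S) = 12*S + 0 = 12*S)
I(p) = 80 (I(p) = 5*16 = 80)
E(g) = g*(8 + g) (E(g) = (8 + g)*g = g*(8 + g))
(O(-166, 454) + I(-244)) + E(z(23, 17)) = (12*454 + 80) + 17*(8 + 17) = (5448 + 80) + 17*25 = 5528 + 425 = 5953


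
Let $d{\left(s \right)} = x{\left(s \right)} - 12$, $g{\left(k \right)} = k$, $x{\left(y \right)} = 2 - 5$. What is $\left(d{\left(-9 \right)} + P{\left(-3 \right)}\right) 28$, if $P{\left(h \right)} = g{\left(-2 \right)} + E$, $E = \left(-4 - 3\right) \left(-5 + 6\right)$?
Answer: $-672$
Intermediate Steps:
$x{\left(y \right)} = -3$ ($x{\left(y \right)} = 2 - 5 = -3$)
$E = -7$ ($E = \left(-7\right) 1 = -7$)
$d{\left(s \right)} = -15$ ($d{\left(s \right)} = -3 - 12 = -15$)
$P{\left(h \right)} = -9$ ($P{\left(h \right)} = -2 - 7 = -9$)
$\left(d{\left(-9 \right)} + P{\left(-3 \right)}\right) 28 = \left(-15 - 9\right) 28 = \left(-24\right) 28 = -672$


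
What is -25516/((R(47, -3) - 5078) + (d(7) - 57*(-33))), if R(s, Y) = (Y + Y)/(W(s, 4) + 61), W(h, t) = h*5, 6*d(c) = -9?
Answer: 3776368/473381 ≈ 7.9774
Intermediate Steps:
d(c) = -3/2 (d(c) = (⅙)*(-9) = -3/2)
W(h, t) = 5*h
R(s, Y) = 2*Y/(61 + 5*s) (R(s, Y) = (Y + Y)/(5*s + 61) = (2*Y)/(61 + 5*s) = 2*Y/(61 + 5*s))
-25516/((R(47, -3) - 5078) + (d(7) - 57*(-33))) = -25516/((2*(-3)/(61 + 5*47) - 5078) + (-3/2 - 57*(-33))) = -25516/((2*(-3)/(61 + 235) - 5078) + (-3/2 + 1881)) = -25516/((2*(-3)/296 - 5078) + 3759/2) = -25516/((2*(-3)*(1/296) - 5078) + 3759/2) = -25516/((-3/148 - 5078) + 3759/2) = -25516/(-751547/148 + 3759/2) = -25516/(-473381/148) = -25516*(-148/473381) = 3776368/473381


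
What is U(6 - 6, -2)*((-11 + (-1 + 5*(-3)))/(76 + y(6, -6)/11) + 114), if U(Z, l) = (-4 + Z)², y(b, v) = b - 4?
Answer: 761880/419 ≈ 1818.3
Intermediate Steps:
y(b, v) = -4 + b
U(6 - 6, -2)*((-11 + (-1 + 5*(-3)))/(76 + y(6, -6)/11) + 114) = (-4 + (6 - 6))²*((-11 + (-1 + 5*(-3)))/(76 + (-4 + 6)/11) + 114) = (-4 + 0)²*((-11 + (-1 - 15))/(76 + 2*(1/11)) + 114) = (-4)²*((-11 - 16)/(76 + 2/11) + 114) = 16*(-27/838/11 + 114) = 16*(-27*11/838 + 114) = 16*(-297/838 + 114) = 16*(95235/838) = 761880/419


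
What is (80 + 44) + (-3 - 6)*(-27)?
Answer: 367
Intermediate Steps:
(80 + 44) + (-3 - 6)*(-27) = 124 - 9*(-27) = 124 + 243 = 367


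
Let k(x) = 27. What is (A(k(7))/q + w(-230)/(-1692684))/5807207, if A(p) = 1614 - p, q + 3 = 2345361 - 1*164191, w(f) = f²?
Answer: -28174361198/5360090507944954299 ≈ -5.2563e-9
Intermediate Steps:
q = 2181167 (q = -3 + (2345361 - 1*164191) = -3 + (2345361 - 164191) = -3 + 2181170 = 2181167)
(A(k(7))/q + w(-230)/(-1692684))/5807207 = ((1614 - 1*27)/2181167 + (-230)²/(-1692684))/5807207 = ((1614 - 27)*(1/2181167) + 52900*(-1/1692684))*(1/5807207) = (1587*(1/2181167) - 13225/423171)*(1/5807207) = (1587/2181167 - 13225/423171)*(1/5807207) = -28174361198/923006620557*1/5807207 = -28174361198/5360090507944954299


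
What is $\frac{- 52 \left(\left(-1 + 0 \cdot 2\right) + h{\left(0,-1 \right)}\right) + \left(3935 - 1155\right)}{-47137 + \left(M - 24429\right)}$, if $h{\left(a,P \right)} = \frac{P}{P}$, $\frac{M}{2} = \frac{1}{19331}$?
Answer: $- \frac{13435045}{345860586} \approx -0.038845$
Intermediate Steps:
$M = \frac{2}{19331} \approx 0.00010346$
$h{\left(a,P \right)} = 1$
$\frac{- 52 \left(\left(-1 + 0 \cdot 2\right) + h{\left(0,-1 \right)}\right) + \left(3935 - 1155\right)}{-47137 + \left(M - 24429\right)} = \frac{- 52 \left(\left(-1 + 0 \cdot 2\right) + 1\right) + \left(3935 - 1155\right)}{-47137 + \left(\frac{2}{19331} - 24429\right)} = \frac{- 52 \left(\left(-1 + 0\right) + 1\right) + \left(3935 - 1155\right)}{-47137 + \left(\frac{2}{19331} - 24429\right)} = \frac{- 52 \left(-1 + 1\right) + 2780}{-47137 - \frac{472236997}{19331}} = \frac{\left(-52\right) 0 + 2780}{- \frac{1383442344}{19331}} = \left(0 + 2780\right) \left(- \frac{19331}{1383442344}\right) = 2780 \left(- \frac{19331}{1383442344}\right) = - \frac{13435045}{345860586}$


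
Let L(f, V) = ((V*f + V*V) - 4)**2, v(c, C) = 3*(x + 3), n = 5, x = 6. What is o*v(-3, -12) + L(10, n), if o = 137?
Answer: 8740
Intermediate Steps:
v(c, C) = 27 (v(c, C) = 3*(6 + 3) = 3*9 = 27)
L(f, V) = (-4 + V**2 + V*f)**2 (L(f, V) = ((V*f + V**2) - 4)**2 = ((V**2 + V*f) - 4)**2 = (-4 + V**2 + V*f)**2)
o*v(-3, -12) + L(10, n) = 137*27 + (-4 + 5**2 + 5*10)**2 = 3699 + (-4 + 25 + 50)**2 = 3699 + 71**2 = 3699 + 5041 = 8740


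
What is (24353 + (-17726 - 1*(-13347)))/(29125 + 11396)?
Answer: 6658/13507 ≈ 0.49293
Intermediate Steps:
(24353 + (-17726 - 1*(-13347)))/(29125 + 11396) = (24353 + (-17726 + 13347))/40521 = (24353 - 4379)*(1/40521) = 19974*(1/40521) = 6658/13507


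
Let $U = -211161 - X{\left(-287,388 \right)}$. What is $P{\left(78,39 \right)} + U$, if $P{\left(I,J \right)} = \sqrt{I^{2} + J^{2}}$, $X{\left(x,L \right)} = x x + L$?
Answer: $-293918 + 39 \sqrt{5} \approx -2.9383 \cdot 10^{5}$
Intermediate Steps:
$X{\left(x,L \right)} = L + x^{2}$ ($X{\left(x,L \right)} = x^{2} + L = L + x^{2}$)
$U = -293918$ ($U = -211161 - \left(388 + \left(-287\right)^{2}\right) = -211161 - \left(388 + 82369\right) = -211161 - 82757 = -293918$)
$P{\left(78,39 \right)} + U = \sqrt{78^{2} + 39^{2}} - 293918 = \sqrt{6084 + 1521} - 293918 = \sqrt{7605} - 293918 = 39 \sqrt{5} - 293918 = -293918 + 39 \sqrt{5}$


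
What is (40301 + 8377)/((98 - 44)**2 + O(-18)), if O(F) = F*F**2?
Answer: -8113/486 ≈ -16.693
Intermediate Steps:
O(F) = F**3
(40301 + 8377)/((98 - 44)**2 + O(-18)) = (40301 + 8377)/((98 - 44)**2 + (-18)**3) = 48678/(54**2 - 5832) = 48678/(2916 - 5832) = 48678/(-2916) = 48678*(-1/2916) = -8113/486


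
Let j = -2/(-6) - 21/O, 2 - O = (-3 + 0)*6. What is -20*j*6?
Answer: 86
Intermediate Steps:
O = 20 (O = 2 - (-3 + 0)*6 = 2 - (-3)*6 = 2 - 1*(-18) = 2 + 18 = 20)
j = -43/60 (j = -2/(-6) - 21/20 = -2*(-⅙) - 21*1/20 = ⅓ - 21/20 = -43/60 ≈ -0.71667)
-20*j*6 = -20*(-43/60)*6 = (43/3)*6 = 86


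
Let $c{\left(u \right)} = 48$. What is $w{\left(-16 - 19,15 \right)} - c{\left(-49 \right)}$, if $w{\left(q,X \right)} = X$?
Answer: $-33$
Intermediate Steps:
$w{\left(-16 - 19,15 \right)} - c{\left(-49 \right)} = 15 - 48 = -33$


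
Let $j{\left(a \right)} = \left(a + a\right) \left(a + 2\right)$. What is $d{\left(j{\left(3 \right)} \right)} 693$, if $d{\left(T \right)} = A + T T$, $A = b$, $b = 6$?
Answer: $627858$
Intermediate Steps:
$A = 6$
$j{\left(a \right)} = 2 a \left(2 + a\right)$
$d{\left(T \right)} = 6 + T^{2}$ ($d{\left(T \right)} = 6 + T T = 6 + T^{2}$)
$d{\left(j{\left(3 \right)} \right)} 693 = \left(6 + \left(2 \cdot 3 \left(2 + 3\right)\right)^{2}\right) 693 = \left(6 + \left(2 \cdot 3 \cdot 5\right)^{2}\right) 693 = \left(6 + 30^{2}\right) 693 = \left(6 + 900\right) 693 = 906 \cdot 693 = 627858$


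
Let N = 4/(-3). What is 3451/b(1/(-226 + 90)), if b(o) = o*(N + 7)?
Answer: -82824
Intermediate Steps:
N = -4/3 (N = -⅓*4 = -4/3 ≈ -1.3333)
b(o) = 17*o/3 (b(o) = o*(-4/3 + 7) = o*(17/3) = 17*o/3)
3451/b(1/(-226 + 90)) = 3451/((17/(3*(-226 + 90)))) = 3451/(((17/3)/(-136))) = 3451/(((17/3)*(-1/136))) = 3451/(-1/24) = 3451*(-24) = -82824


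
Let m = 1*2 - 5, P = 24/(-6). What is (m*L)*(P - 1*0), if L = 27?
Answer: 324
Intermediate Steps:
P = -4 (P = 24*(-⅙) = -4)
m = -3 (m = 2 - 5 = -3)
(m*L)*(P - 1*0) = (-3*27)*(-4 - 1*0) = -81*(-4 + 0) = -81*(-4) = 324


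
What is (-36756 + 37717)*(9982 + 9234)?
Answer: 18466576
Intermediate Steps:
(-36756 + 37717)*(9982 + 9234) = 961*19216 = 18466576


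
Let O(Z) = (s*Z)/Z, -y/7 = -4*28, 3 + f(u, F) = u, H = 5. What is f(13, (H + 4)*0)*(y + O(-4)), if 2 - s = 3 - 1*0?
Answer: 7830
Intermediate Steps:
f(u, F) = -3 + u
s = -1 (s = 2 - (3 - 1*0) = 2 - (3 + 0) = 2 - 1*3 = 2 - 3 = -1)
y = 784 (y = -(-28)*28 = -7*(-112) = 784)
O(Z) = -1 (O(Z) = (-Z)/Z = -1)
f(13, (H + 4)*0)*(y + O(-4)) = (-3 + 13)*(784 - 1) = 10*783 = 7830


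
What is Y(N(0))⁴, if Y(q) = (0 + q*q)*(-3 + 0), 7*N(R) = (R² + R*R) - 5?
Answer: 31640625/5764801 ≈ 5.4886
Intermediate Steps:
N(R) = -5/7 + 2*R²/7 (N(R) = ((R² + R*R) - 5)/7 = ((R² + R²) - 5)/7 = (2*R² - 5)/7 = (-5 + 2*R²)/7 = -5/7 + 2*R²/7)
Y(q) = -3*q² (Y(q) = (0 + q²)*(-3) = q²*(-3) = -3*q²)
Y(N(0))⁴ = (-3*(-5/7 + (2/7)*0²)²)⁴ = (-3*(-5/7 + (2/7)*0)²)⁴ = (-3*(-5/7 + 0)²)⁴ = (-3*(-5/7)²)⁴ = (-3*25/49)⁴ = (-75/49)⁴ = 31640625/5764801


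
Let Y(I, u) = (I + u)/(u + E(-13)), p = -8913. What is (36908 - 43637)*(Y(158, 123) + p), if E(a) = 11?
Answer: 8034836469/134 ≈ 5.9961e+7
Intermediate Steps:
Y(I, u) = (I + u)/(11 + u) (Y(I, u) = (I + u)/(u + 11) = (I + u)/(11 + u))
(36908 - 43637)*(Y(158, 123) + p) = (36908 - 43637)*((158 + 123)/(11 + 123) - 8913) = -6729*(281/134 - 8913) = -6729*(-1194061/134) = 8034836469/134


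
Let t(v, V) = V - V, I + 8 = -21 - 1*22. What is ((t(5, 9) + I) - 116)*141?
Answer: -23547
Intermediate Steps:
I = -51 (I = -8 + (-21 - 1*22) = -8 + (-21 - 22) = -8 - 43 = -51)
t(v, V) = 0
((t(5, 9) + I) - 116)*141 = ((0 - 51) - 116)*141 = (-51 - 116)*141 = -167*141 = -23547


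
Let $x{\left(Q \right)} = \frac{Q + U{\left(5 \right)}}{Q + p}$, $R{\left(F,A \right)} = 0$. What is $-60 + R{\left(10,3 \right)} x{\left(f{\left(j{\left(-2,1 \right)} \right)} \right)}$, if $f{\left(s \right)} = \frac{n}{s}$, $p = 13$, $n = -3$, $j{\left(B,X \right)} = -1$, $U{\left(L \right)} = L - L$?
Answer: $-60$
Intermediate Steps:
$U{\left(L \right)} = 0$
$f{\left(s \right)} = - \frac{3}{s}$
$x{\left(Q \right)} = \frac{Q}{13 + Q}$ ($x{\left(Q \right)} = \frac{Q + 0}{Q + 13} = \frac{Q}{13 + Q}$)
$-60 + R{\left(10,3 \right)} x{\left(f{\left(j{\left(-2,1 \right)} \right)} \right)} = -60 + 0 \frac{\left(-3\right) \frac{1}{-1}}{13 - \frac{3}{-1}} = -60 + 0 \frac{\left(-3\right) \left(-1\right)}{13 - -3} = -60 + 0 \frac{3}{13 + 3} = -60 + 0 \cdot \frac{3}{16} = -60 + 0 = -60$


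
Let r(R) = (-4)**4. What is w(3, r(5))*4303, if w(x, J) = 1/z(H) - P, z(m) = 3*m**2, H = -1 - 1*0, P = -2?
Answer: 30121/3 ≈ 10040.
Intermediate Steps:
H = -1 (H = -1 + 0 = -1)
r(R) = 256
w(x, J) = 7/3 (w(x, J) = 1/(3*(-1)**2) - 1*(-2) = 1/(3*1) + 2 = 1/3 + 2 = 7/3)
w(3, r(5))*4303 = (7/3)*4303 = 30121/3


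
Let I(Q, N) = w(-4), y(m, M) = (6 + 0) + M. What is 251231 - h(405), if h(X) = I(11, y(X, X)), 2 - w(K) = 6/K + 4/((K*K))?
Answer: 1004911/4 ≈ 2.5123e+5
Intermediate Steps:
w(K) = 2 - 6/K - 4/K² (w(K) = 2 - (6/K + 4/((K*K))) = 2 - (6/K + 4/(K²)) = 2 - (6/K + 4/K²) = 2 - (4/K² + 6/K) = 2 + (-6/K - 4/K²) = 2 - 6/K - 4/K²)
y(m, M) = 6 + M
I(Q, N) = 13/4 (I(Q, N) = 2 - 6/(-4) - 4/(-4)² = 2 - 6*(-¼) - 4*1/16 = 2 + 3/2 - ¼ = 13/4)
h(X) = 13/4
251231 - h(405) = 251231 - 1*13/4 = 251231 - 13/4 = 1004911/4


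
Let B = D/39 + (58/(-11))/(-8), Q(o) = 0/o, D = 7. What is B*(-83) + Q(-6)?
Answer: -119437/1716 ≈ -69.602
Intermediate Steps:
Q(o) = 0
B = 1439/1716 (B = 7/39 + (58/(-11))/(-8) = 7*(1/39) + (58*(-1/11))*(-⅛) = 7/39 - 58/11*(-⅛) = 7/39 + 29/44 = 1439/1716 ≈ 0.83858)
B*(-83) + Q(-6) = (1439/1716)*(-83) + 0 = -119437/1716 + 0 = -119437/1716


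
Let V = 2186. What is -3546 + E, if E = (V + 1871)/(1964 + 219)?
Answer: -7736861/2183 ≈ -3544.1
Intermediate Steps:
E = 4057/2183 (E = (2186 + 1871)/(1964 + 219) = 4057/2183 ≈ 1.8585)
-3546 + E = -3546 + 4057/2183 = -7736861/2183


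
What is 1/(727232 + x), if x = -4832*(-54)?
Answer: 1/988160 ≈ 1.0120e-6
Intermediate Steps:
x = 260928
1/(727232 + x) = 1/(727232 + 260928) = 1/988160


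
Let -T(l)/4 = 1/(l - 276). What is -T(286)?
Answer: 2/5 ≈ 0.40000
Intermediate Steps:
T(l) = -4/(-276 + l) (T(l) = -4/(l - 276) = -4/(-276 + l))
-T(286) = -(-4)/(-276 + 286) = -(-4)/10 = -1*(-2/5) = 2/5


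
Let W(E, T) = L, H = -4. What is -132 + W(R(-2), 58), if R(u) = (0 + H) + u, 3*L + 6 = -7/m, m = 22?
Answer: -8851/66 ≈ -134.11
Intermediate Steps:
L = -139/66 (L = -2 + (-7/22)/3 = -2 + (-7*1/22)/3 = -2 + (⅓)*(-7/22) = -2 - 7/66 = -139/66 ≈ -2.1061)
R(u) = -4 + u (R(u) = (0 - 4) + u = -4 + u)
W(E, T) = -139/66
-132 + W(R(-2), 58) = -132 - 139/66 = -8851/66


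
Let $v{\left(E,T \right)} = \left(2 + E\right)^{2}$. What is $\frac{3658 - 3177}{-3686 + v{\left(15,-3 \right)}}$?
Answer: $- \frac{481}{3397} \approx -0.1416$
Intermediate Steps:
$\frac{3658 - 3177}{-3686 + v{\left(15,-3 \right)}} = \frac{3658 - 3177}{-3686 + \left(2 + 15\right)^{2}} = \frac{481}{-3686 + 17^{2}} = \frac{481}{-3686 + 289} = \frac{481}{-3397} = 481 \left(- \frac{1}{3397}\right) = - \frac{481}{3397}$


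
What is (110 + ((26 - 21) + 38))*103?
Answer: 15759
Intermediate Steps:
(110 + ((26 - 21) + 38))*103 = (110 + (5 + 38))*103 = (110 + 43)*103 = 153*103 = 15759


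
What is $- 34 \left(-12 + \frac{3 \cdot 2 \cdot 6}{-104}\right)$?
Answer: $\frac{5457}{13} \approx 419.77$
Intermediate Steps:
$- 34 \left(-12 + \frac{3 \cdot 2 \cdot 6}{-104}\right) = - 34 \left(-12 + 6 \cdot 6 \left(- \frac{1}{104}\right)\right) = - 34 \left(-12 + 36 \left(- \frac{1}{104}\right)\right) = - 34 \left(-12 - \frac{9}{26}\right) = \left(-34\right) \left(- \frac{321}{26}\right) = \frac{5457}{13}$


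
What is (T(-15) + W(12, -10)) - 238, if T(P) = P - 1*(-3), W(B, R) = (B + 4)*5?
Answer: -170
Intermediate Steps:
W(B, R) = 20 + 5*B (W(B, R) = (4 + B)*5 = 20 + 5*B)
T(P) = 3 + P (T(P) = P + 3 = 3 + P)
(T(-15) + W(12, -10)) - 238 = ((3 - 15) + (20 + 5*12)) - 238 = (-12 + (20 + 60)) - 238 = (-12 + 80) - 238 = 68 - 238 = -170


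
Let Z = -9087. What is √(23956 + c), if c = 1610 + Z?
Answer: 3*√1831 ≈ 128.37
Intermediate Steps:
c = -7477 (c = 1610 - 9087 = -7477)
√(23956 + c) = √(23956 - 7477) = √16479 = 3*√1831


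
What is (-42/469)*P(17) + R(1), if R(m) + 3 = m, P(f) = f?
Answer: -236/67 ≈ -3.5224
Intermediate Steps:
R(m) = -3 + m
(-42/469)*P(17) + R(1) = -42/469*17 + (-3 + 1) = -42*1/469*17 - 2 = -6/67*17 - 2 = -102/67 - 2 = -236/67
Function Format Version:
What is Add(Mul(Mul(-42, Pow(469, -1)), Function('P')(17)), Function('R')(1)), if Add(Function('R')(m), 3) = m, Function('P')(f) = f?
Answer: Rational(-236, 67) ≈ -3.5224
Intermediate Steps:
Function('R')(m) = Add(-3, m)
Add(Mul(Mul(-42, Pow(469, -1)), Function('P')(17)), Function('R')(1)) = Add(Mul(Mul(-42, Pow(469, -1)), 17), Add(-3, 1)) = Add(Mul(Mul(-42, Rational(1, 469)), 17), -2) = Add(Mul(Rational(-6, 67), 17), -2) = Add(Rational(-102, 67), -2) = Rational(-236, 67)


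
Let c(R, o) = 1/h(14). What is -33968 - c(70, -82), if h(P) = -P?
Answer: -475551/14 ≈ -33968.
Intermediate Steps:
c(R, o) = -1/14 (c(R, o) = 1/(-1*14) = 1/(-14) = -1/14)
-33968 - c(70, -82) = -33968 - 1*(-1/14) = -33968 + 1/14 = -475551/14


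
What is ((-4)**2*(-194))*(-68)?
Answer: 211072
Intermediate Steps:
((-4)**2*(-194))*(-68) = (16*(-194))*(-68) = -3104*(-68) = 211072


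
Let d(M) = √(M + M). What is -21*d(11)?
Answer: -21*√22 ≈ -98.499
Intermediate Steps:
d(M) = √2*√M (d(M) = √(2*M) = √2*√M)
-21*d(11) = -21*√2*√11 = -21*√22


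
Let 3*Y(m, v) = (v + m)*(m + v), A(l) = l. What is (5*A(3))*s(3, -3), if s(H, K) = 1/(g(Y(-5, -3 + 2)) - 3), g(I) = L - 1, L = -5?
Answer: -5/3 ≈ -1.6667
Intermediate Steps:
Y(m, v) = (m + v)²/3 (Y(m, v) = ((v + m)*(m + v))/3 = ((m + v)*(m + v))/3 = (m + v)²/3)
g(I) = -6 (g(I) = -5 - 1 = -6)
s(H, K) = -⅑ (s(H, K) = 1/(-6 - 3) = 1/(-9) = -⅑)
(5*A(3))*s(3, -3) = (5*3)*(-⅑) = 15*(-⅑) = -5/3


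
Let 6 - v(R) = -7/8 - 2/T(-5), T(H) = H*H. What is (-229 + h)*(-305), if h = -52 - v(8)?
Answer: 3513051/40 ≈ 87826.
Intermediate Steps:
T(H) = H**2
v(R) = 1391/200 (v(R) = 6 - (-7/8 - 2/((-5)**2)) = 6 - (-7*1/8 - 2/25) = 6 - (-7/8 - 2*1/25) = 6 - (-7/8 - 2/25) = 6 - 1*(-191/200) = 6 + 191/200 = 1391/200)
h = -11791/200 (h = -52 - 1*1391/200 = -52 - 1391/200 = -11791/200 ≈ -58.955)
(-229 + h)*(-305) = (-229 - 11791/200)*(-305) = -57591/200*(-305) = 3513051/40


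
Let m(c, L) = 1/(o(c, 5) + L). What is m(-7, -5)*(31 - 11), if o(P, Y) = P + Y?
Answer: -20/7 ≈ -2.8571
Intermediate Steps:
m(c, L) = 1/(5 + L + c) (m(c, L) = 1/((c + 5) + L) = 1/((5 + c) + L) = 1/(5 + L + c))
m(-7, -5)*(31 - 11) = (31 - 11)/(5 - 5 - 7) = 20/(-7) = -⅐*20 = -20/7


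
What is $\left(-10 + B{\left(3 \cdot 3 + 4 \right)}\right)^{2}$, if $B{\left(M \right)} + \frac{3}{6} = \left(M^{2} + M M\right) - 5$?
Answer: $\frac{416025}{4} \approx 1.0401 \cdot 10^{5}$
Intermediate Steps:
$B{\left(M \right)} = - \frac{11}{2} + 2 M^{2}$ ($B{\left(M \right)} = - \frac{1}{2} - \left(5 - M^{2} - M M\right) = - \frac{1}{2} + \left(\left(M^{2} + M^{2}\right) - 5\right) = - \frac{1}{2} + \left(2 M^{2} - 5\right) = - \frac{1}{2} + \left(-5 + 2 M^{2}\right) = - \frac{11}{2} + 2 M^{2}$)
$\left(-10 + B{\left(3 \cdot 3 + 4 \right)}\right)^{2} = \left(-10 - \left(\frac{11}{2} - 2 \left(3 \cdot 3 + 4\right)^{2}\right)\right)^{2} = \left(-10 - \left(\frac{11}{2} - 2 \left(9 + 4\right)^{2}\right)\right)^{2} = \left(-10 - \left(\frac{11}{2} - 2 \cdot 13^{2}\right)\right)^{2} = \left(-10 + \left(- \frac{11}{2} + 2 \cdot 169\right)\right)^{2} = \left(-10 + \left(- \frac{11}{2} + 338\right)\right)^{2} = \left(-10 + \frac{665}{2}\right)^{2} = \left(\frac{645}{2}\right)^{2} = \frac{416025}{4}$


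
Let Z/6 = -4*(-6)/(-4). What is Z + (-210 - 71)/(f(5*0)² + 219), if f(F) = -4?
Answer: -8741/235 ≈ -37.196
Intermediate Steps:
Z = -36 (Z = 6*(-4*(-6)/(-4)) = 6*(24*(-¼)) = 6*(-6) = -36)
Z + (-210 - 71)/(f(5*0)² + 219) = -36 + (-210 - 71)/((-4)² + 219) = -36 - 281/(16 + 219) = -36 - 281/235 = -8741/235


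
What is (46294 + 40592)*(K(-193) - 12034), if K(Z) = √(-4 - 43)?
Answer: -1045586124 + 86886*I*√47 ≈ -1.0456e+9 + 5.9566e+5*I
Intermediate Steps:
K(Z) = I*√47 (K(Z) = √(-47) = I*√47)
(46294 + 40592)*(K(-193) - 12034) = (46294 + 40592)*(I*√47 - 12034) = 86886*(-12034 + I*√47) = -1045586124 + 86886*I*√47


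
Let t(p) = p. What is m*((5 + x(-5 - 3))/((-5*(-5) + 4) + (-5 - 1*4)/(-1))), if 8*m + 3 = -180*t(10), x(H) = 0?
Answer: -9015/304 ≈ -29.655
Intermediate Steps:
m = -1803/8 (m = -3/8 + (-180*10)/8 = -3/8 + (1/8)*(-1800) = -3/8 - 225 = -1803/8 ≈ -225.38)
m*((5 + x(-5 - 3))/((-5*(-5) + 4) + (-5 - 1*4)/(-1))) = -1803*(5 + 0)/(8*((-5*(-5) + 4) + (-5 - 1*4)/(-1))) = -9015/(8*((25 + 4) + (-5 - 4)*(-1))) = -9015/(8*(29 - 9*(-1))) = -9015/(8*(29 + 9)) = -9015/(8*38) = -1803/8*5/38 = -9015/304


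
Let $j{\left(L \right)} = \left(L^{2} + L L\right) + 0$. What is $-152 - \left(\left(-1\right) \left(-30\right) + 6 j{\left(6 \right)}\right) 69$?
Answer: $-32030$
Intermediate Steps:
$j{\left(L \right)} = 2 L^{2}$ ($j{\left(L \right)} = \left(L^{2} + L^{2}\right) + 0 = 2 L^{2} + 0 = 2 L^{2}$)
$-152 - \left(\left(-1\right) \left(-30\right) + 6 j{\left(6 \right)}\right) 69 = -152 - \left(\left(-1\right) \left(-30\right) + 6 \cdot 2 \cdot 6^{2}\right) 69 = -152 - \left(30 + 6 \cdot 2 \cdot 36\right) 69 = -152 - \left(30 + 6 \cdot 72\right) 69 = -152 - \left(30 + 432\right) 69 = -152 - 462 \cdot 69 = -152 - 31878 = -32030$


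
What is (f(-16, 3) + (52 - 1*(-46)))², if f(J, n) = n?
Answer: 10201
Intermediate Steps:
(f(-16, 3) + (52 - 1*(-46)))² = (3 + (52 - 1*(-46)))² = (3 + (52 + 46))² = (3 + 98)² = 101² = 10201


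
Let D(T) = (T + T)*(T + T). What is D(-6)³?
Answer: 2985984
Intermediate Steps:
D(T) = 4*T² (D(T) = (2*T)*(2*T) = 4*T²)
D(-6)³ = (4*(-6)²)³ = (4*36)³ = 144³ = 2985984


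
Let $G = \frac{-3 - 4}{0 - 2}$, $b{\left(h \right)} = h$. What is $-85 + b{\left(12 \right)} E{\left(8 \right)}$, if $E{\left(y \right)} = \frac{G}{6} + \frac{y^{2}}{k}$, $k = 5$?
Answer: $\frac{378}{5} \approx 75.6$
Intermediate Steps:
$G = \frac{7}{2}$ ($G = - \frac{7}{-2} = \left(-7\right) \left(- \frac{1}{2}\right) = \frac{7}{2} \approx 3.5$)
$E{\left(y \right)} = \frac{7}{12} + \frac{y^{2}}{5}$ ($E{\left(y \right)} = \frac{7}{2 \cdot 6} + \frac{y^{2}}{5} = \frac{7}{2} \cdot \frac{1}{6} + y^{2} \cdot \frac{1}{5} = \frac{7}{12} + \frac{y^{2}}{5}$)
$-85 + b{\left(12 \right)} E{\left(8 \right)} = -85 + 12 \left(\frac{7}{12} + \frac{8^{2}}{5}\right) = -85 + 12 \left(\frac{7}{12} + \frac{1}{5} \cdot 64\right) = -85 + 12 \left(\frac{7}{12} + \frac{64}{5}\right) = -85 + 12 \cdot \frac{803}{60} = -85 + \frac{803}{5} = \frac{378}{5}$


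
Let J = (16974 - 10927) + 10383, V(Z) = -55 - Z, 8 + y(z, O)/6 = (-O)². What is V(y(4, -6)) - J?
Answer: -16653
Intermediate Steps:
y(z, O) = -48 + 6*O² (y(z, O) = -48 + 6*(-O)² = -48 + 6*O²)
J = 16430 (J = 6047 + 10383 = 16430)
V(y(4, -6)) - J = (-55 - (-48 + 6*(-6)²)) - 1*16430 = (-55 - (-48 + 6*36)) - 16430 = (-55 - (-48 + 216)) - 16430 = (-55 - 1*168) - 16430 = (-55 - 168) - 16430 = -223 - 16430 = -16653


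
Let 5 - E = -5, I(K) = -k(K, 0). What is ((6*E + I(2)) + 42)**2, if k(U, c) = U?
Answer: 10000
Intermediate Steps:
I(K) = -K
E = 10 (E = 5 - 1*(-5) = 5 + 5 = 10)
((6*E + I(2)) + 42)**2 = ((6*10 - 1*2) + 42)**2 = ((60 - 2) + 42)**2 = (58 + 42)**2 = 100**2 = 10000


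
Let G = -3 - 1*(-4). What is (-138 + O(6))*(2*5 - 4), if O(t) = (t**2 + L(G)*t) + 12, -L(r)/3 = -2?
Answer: -324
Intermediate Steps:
G = 1 (G = -3 + 4 = 1)
L(r) = 6 (L(r) = -3*(-2) = 6)
O(t) = 12 + t**2 + 6*t (O(t) = (t**2 + 6*t) + 12 = 12 + t**2 + 6*t)
(-138 + O(6))*(2*5 - 4) = (-138 + (12 + 6**2 + 6*6))*(2*5 - 4) = (-138 + (12 + 36 + 36))*(10 - 4) = (-138 + 84)*6 = -54*6 = -324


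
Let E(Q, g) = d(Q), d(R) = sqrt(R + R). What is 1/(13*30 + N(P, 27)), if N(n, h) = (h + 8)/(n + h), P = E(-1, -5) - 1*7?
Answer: 31496/12338285 + 7*I*sqrt(2)/12338285 ≈ 0.0025527 + 8.0234e-7*I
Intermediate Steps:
d(R) = sqrt(2)*sqrt(R) (d(R) = sqrt(2*R) = sqrt(2)*sqrt(R))
E(Q, g) = sqrt(2)*sqrt(Q)
P = -7 + I*sqrt(2) (P = sqrt(2)*sqrt(-1) - 1*7 = sqrt(2)*I - 7 = I*sqrt(2) - 7 = -7 + I*sqrt(2) ≈ -7.0 + 1.4142*I)
N(n, h) = (8 + h)/(h + n)
1/(13*30 + N(P, 27)) = 1/(13*30 + (8 + 27)/(27 + (-7 + I*sqrt(2)))) = 1/(390 + 35/(20 + I*sqrt(2)))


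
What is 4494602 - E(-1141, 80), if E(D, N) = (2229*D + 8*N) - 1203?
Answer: 7038454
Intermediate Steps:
E(D, N) = -1203 + 8*N + 2229*D (E(D, N) = (8*N + 2229*D) - 1203 = -1203 + 8*N + 2229*D)
4494602 - E(-1141, 80) = 4494602 - (-1203 + 8*80 + 2229*(-1141)) = 4494602 - (-1203 + 640 - 2543289) = 4494602 - 1*(-2543852) = 4494602 + 2543852 = 7038454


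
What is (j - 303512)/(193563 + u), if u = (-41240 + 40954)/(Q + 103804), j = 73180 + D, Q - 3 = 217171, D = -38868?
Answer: -10800909700/7766183041 ≈ -1.3908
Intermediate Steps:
Q = 217174 (Q = 3 + 217171 = 217174)
j = 34312 (j = 73180 - 38868 = 34312)
u = -143/160489 (u = (-41240 + 40954)/(217174 + 103804) = -286/320978 = -286*1/320978 = -143/160489 ≈ -0.00089103)
(j - 303512)/(193563 + u) = (34312 - 303512)/(193563 - 143/160489) = -269200/31064732164/160489 = -269200*160489/31064732164 = -10800909700/7766183041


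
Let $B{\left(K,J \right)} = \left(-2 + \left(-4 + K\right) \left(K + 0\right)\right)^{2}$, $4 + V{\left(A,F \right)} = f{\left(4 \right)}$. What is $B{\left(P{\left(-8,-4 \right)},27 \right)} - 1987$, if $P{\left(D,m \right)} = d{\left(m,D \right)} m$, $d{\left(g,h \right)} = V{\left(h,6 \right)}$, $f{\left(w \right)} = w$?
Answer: $-1983$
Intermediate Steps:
$V{\left(A,F \right)} = 0$ ($V{\left(A,F \right)} = -4 + 4 = 0$)
$d{\left(g,h \right)} = 0$
$P{\left(D,m \right)} = 0$ ($P{\left(D,m \right)} = 0 m = 0$)
$B{\left(K,J \right)} = \left(-2 + K \left(-4 + K\right)\right)^{2}$ ($B{\left(K,J \right)} = \left(-2 + \left(-4 + K\right) K\right)^{2} = \left(-2 + K \left(-4 + K\right)\right)^{2}$)
$B{\left(P{\left(-8,-4 \right)},27 \right)} - 1987 = \left(2 - 0^{2} + 4 \cdot 0\right)^{2} - 1987 = \left(2 - 0 + 0\right)^{2} - 1987 = \left(2 + 0 + 0\right)^{2} - 1987 = 2^{2} - 1987 = 4 - 1987 = -1983$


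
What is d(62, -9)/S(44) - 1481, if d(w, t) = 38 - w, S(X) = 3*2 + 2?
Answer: -1484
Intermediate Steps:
S(X) = 8 (S(X) = 6 + 2 = 8)
d(62, -9)/S(44) - 1481 = (38 - 1*62)/8 - 1481 = (38 - 62)*(1/8) - 1481 = -24*1/8 - 1481 = -3 - 1481 = -1484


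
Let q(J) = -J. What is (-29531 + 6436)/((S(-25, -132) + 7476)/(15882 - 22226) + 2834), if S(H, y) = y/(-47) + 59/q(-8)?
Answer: -55089519680/6757250091 ≈ -8.1526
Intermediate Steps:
S(H, y) = 59/8 - y/47 (S(H, y) = y/(-47) + 59/((-1*(-8))) = y*(-1/47) + 59/8 = -y/47 + 59*(1/8) = -y/47 + 59/8 = 59/8 - y/47)
(-29531 + 6436)/((S(-25, -132) + 7476)/(15882 - 22226) + 2834) = (-29531 + 6436)/(((59/8 - 1/47*(-132)) + 7476)/(15882 - 22226) + 2834) = -23095/(((59/8 + 132/47) + 7476)/(-6344) + 2834) = -23095/((3829/376 + 7476)*(-1/6344) + 2834) = -23095/((2814805/376)*(-1/6344) + 2834) = -23095/(-2814805/2385344 + 2834) = -23095/6757250091/2385344 = -23095*2385344/6757250091 = -55089519680/6757250091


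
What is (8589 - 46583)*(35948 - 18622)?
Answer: -658284044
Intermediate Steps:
(8589 - 46583)*(35948 - 18622) = -37994*17326 = -658284044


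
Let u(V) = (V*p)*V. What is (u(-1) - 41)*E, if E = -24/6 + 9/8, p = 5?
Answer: 207/2 ≈ 103.50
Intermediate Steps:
E = -23/8 (E = -24*1/6 + 9*(1/8) = -4 + 9/8 = -23/8 ≈ -2.8750)
u(V) = 5*V**2 (u(V) = (V*5)*V = (5*V)*V = 5*V**2)
(u(-1) - 41)*E = (5*(-1)**2 - 41)*(-23/8) = (5*1 - 41)*(-23/8) = (5 - 41)*(-23/8) = -36*(-23/8) = 207/2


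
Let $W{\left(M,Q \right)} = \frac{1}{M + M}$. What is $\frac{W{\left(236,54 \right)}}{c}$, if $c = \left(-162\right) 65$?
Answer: $- \frac{1}{4970160} \approx -2.012 \cdot 10^{-7}$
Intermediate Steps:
$W{\left(M,Q \right)} = \frac{1}{2 M}$
$c = -10530$
$\frac{W{\left(236,54 \right)}}{c} = \frac{\frac{1}{2} \cdot \frac{1}{236}}{-10530} = \frac{1}{2} \cdot \frac{1}{236} \left(- \frac{1}{10530}\right) = \frac{1}{472} \left(- \frac{1}{10530}\right) = - \frac{1}{4970160}$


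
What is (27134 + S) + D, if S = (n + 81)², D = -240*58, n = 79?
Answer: 38814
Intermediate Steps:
D = -13920
S = 25600 (S = (79 + 81)² = 160² = 25600)
(27134 + S) + D = (27134 + 25600) - 13920 = 52734 - 13920 = 38814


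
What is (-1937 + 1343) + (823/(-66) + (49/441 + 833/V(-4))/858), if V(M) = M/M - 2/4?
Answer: -2334082/3861 ≈ -604.53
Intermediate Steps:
V(M) = ½ (V(M) = 1 - 2*¼ = 1 - ½ = ½)
(-1937 + 1343) + (823/(-66) + (49/441 + 833/V(-4))/858) = (-1937 + 1343) + (823/(-66) + (49/441 + 833/(½))/858) = -594 + (823*(-1/66) + (49*(1/441) + 833*2)*(1/858)) = -594 + (-823/66 + (⅑ + 1666)*(1/858)) = -594 + (-823/66 + (14995/9)*(1/858)) = -594 + (-823/66 + 14995/7722) = -594 - 40648/3861 = -2334082/3861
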